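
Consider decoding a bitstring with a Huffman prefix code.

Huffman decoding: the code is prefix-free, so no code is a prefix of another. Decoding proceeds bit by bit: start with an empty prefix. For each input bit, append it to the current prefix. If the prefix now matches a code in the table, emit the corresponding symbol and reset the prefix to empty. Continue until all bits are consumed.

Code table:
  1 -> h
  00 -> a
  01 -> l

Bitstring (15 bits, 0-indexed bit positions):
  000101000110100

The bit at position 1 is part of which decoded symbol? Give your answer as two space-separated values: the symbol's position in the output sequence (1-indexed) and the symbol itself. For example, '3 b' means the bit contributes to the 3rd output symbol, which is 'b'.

Answer: 1 a

Derivation:
Bit 0: prefix='0' (no match yet)
Bit 1: prefix='00' -> emit 'a', reset
Bit 2: prefix='0' (no match yet)
Bit 3: prefix='01' -> emit 'l', reset
Bit 4: prefix='0' (no match yet)
Bit 5: prefix='01' -> emit 'l', reset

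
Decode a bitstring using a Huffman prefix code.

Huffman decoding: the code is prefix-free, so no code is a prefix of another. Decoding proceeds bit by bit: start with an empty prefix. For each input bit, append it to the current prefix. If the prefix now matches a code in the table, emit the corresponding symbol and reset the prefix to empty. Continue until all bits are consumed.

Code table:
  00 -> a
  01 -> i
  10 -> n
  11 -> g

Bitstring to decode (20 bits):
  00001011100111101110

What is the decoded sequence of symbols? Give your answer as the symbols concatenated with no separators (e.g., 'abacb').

Answer: aangnigngn

Derivation:
Bit 0: prefix='0' (no match yet)
Bit 1: prefix='00' -> emit 'a', reset
Bit 2: prefix='0' (no match yet)
Bit 3: prefix='00' -> emit 'a', reset
Bit 4: prefix='1' (no match yet)
Bit 5: prefix='10' -> emit 'n', reset
Bit 6: prefix='1' (no match yet)
Bit 7: prefix='11' -> emit 'g', reset
Bit 8: prefix='1' (no match yet)
Bit 9: prefix='10' -> emit 'n', reset
Bit 10: prefix='0' (no match yet)
Bit 11: prefix='01' -> emit 'i', reset
Bit 12: prefix='1' (no match yet)
Bit 13: prefix='11' -> emit 'g', reset
Bit 14: prefix='1' (no match yet)
Bit 15: prefix='10' -> emit 'n', reset
Bit 16: prefix='1' (no match yet)
Bit 17: prefix='11' -> emit 'g', reset
Bit 18: prefix='1' (no match yet)
Bit 19: prefix='10' -> emit 'n', reset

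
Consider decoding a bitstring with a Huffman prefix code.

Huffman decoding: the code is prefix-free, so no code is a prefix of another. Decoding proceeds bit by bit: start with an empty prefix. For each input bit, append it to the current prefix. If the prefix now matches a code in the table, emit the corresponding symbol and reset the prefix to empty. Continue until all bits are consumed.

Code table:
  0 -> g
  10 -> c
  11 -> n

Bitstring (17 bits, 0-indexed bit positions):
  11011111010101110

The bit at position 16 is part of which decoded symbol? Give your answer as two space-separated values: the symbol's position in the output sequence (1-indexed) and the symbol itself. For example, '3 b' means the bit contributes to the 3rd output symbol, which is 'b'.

Bit 0: prefix='1' (no match yet)
Bit 1: prefix='11' -> emit 'n', reset
Bit 2: prefix='0' -> emit 'g', reset
Bit 3: prefix='1' (no match yet)
Bit 4: prefix='11' -> emit 'n', reset
Bit 5: prefix='1' (no match yet)
Bit 6: prefix='11' -> emit 'n', reset
Bit 7: prefix='1' (no match yet)
Bit 8: prefix='10' -> emit 'c', reset
Bit 9: prefix='1' (no match yet)
Bit 10: prefix='10' -> emit 'c', reset
Bit 11: prefix='1' (no match yet)
Bit 12: prefix='10' -> emit 'c', reset
Bit 13: prefix='1' (no match yet)
Bit 14: prefix='11' -> emit 'n', reset
Bit 15: prefix='1' (no match yet)
Bit 16: prefix='10' -> emit 'c', reset

Answer: 9 c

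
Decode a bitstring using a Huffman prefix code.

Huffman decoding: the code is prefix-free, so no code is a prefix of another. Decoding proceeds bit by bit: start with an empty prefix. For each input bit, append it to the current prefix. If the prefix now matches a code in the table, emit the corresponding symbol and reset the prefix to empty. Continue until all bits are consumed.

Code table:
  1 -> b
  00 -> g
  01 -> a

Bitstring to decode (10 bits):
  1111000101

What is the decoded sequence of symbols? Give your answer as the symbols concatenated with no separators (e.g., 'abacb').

Bit 0: prefix='1' -> emit 'b', reset
Bit 1: prefix='1' -> emit 'b', reset
Bit 2: prefix='1' -> emit 'b', reset
Bit 3: prefix='1' -> emit 'b', reset
Bit 4: prefix='0' (no match yet)
Bit 5: prefix='00' -> emit 'g', reset
Bit 6: prefix='0' (no match yet)
Bit 7: prefix='01' -> emit 'a', reset
Bit 8: prefix='0' (no match yet)
Bit 9: prefix='01' -> emit 'a', reset

Answer: bbbbgaa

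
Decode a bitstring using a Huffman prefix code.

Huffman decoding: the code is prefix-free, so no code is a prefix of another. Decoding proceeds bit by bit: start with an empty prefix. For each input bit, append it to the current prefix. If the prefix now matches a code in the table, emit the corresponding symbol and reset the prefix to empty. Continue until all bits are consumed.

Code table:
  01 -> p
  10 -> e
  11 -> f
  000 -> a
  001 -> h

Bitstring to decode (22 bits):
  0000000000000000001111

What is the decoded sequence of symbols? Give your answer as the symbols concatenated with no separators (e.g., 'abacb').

Bit 0: prefix='0' (no match yet)
Bit 1: prefix='00' (no match yet)
Bit 2: prefix='000' -> emit 'a', reset
Bit 3: prefix='0' (no match yet)
Bit 4: prefix='00' (no match yet)
Bit 5: prefix='000' -> emit 'a', reset
Bit 6: prefix='0' (no match yet)
Bit 7: prefix='00' (no match yet)
Bit 8: prefix='000' -> emit 'a', reset
Bit 9: prefix='0' (no match yet)
Bit 10: prefix='00' (no match yet)
Bit 11: prefix='000' -> emit 'a', reset
Bit 12: prefix='0' (no match yet)
Bit 13: prefix='00' (no match yet)
Bit 14: prefix='000' -> emit 'a', reset
Bit 15: prefix='0' (no match yet)
Bit 16: prefix='00' (no match yet)
Bit 17: prefix='000' -> emit 'a', reset
Bit 18: prefix='1' (no match yet)
Bit 19: prefix='11' -> emit 'f', reset
Bit 20: prefix='1' (no match yet)
Bit 21: prefix='11' -> emit 'f', reset

Answer: aaaaaaff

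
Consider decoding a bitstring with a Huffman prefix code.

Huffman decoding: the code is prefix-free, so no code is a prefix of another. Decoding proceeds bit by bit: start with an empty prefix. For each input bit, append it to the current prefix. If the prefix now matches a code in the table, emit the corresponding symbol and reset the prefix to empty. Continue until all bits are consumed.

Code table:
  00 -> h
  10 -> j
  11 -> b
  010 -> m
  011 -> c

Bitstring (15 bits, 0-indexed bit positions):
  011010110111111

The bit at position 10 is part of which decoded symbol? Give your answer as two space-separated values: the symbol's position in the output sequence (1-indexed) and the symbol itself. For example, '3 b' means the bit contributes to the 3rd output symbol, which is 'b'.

Answer: 4 c

Derivation:
Bit 0: prefix='0' (no match yet)
Bit 1: prefix='01' (no match yet)
Bit 2: prefix='011' -> emit 'c', reset
Bit 3: prefix='0' (no match yet)
Bit 4: prefix='01' (no match yet)
Bit 5: prefix='010' -> emit 'm', reset
Bit 6: prefix='1' (no match yet)
Bit 7: prefix='11' -> emit 'b', reset
Bit 8: prefix='0' (no match yet)
Bit 9: prefix='01' (no match yet)
Bit 10: prefix='011' -> emit 'c', reset
Bit 11: prefix='1' (no match yet)
Bit 12: prefix='11' -> emit 'b', reset
Bit 13: prefix='1' (no match yet)
Bit 14: prefix='11' -> emit 'b', reset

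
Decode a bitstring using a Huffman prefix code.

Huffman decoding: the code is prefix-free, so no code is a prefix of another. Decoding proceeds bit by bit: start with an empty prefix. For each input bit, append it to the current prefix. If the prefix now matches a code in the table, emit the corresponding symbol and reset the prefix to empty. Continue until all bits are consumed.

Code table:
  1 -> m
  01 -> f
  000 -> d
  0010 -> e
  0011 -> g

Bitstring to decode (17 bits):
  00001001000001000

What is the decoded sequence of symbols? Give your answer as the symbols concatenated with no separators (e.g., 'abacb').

Bit 0: prefix='0' (no match yet)
Bit 1: prefix='00' (no match yet)
Bit 2: prefix='000' -> emit 'd', reset
Bit 3: prefix='0' (no match yet)
Bit 4: prefix='01' -> emit 'f', reset
Bit 5: prefix='0' (no match yet)
Bit 6: prefix='00' (no match yet)
Bit 7: prefix='001' (no match yet)
Bit 8: prefix='0010' -> emit 'e', reset
Bit 9: prefix='0' (no match yet)
Bit 10: prefix='00' (no match yet)
Bit 11: prefix='000' -> emit 'd', reset
Bit 12: prefix='0' (no match yet)
Bit 13: prefix='01' -> emit 'f', reset
Bit 14: prefix='0' (no match yet)
Bit 15: prefix='00' (no match yet)
Bit 16: prefix='000' -> emit 'd', reset

Answer: dfedfd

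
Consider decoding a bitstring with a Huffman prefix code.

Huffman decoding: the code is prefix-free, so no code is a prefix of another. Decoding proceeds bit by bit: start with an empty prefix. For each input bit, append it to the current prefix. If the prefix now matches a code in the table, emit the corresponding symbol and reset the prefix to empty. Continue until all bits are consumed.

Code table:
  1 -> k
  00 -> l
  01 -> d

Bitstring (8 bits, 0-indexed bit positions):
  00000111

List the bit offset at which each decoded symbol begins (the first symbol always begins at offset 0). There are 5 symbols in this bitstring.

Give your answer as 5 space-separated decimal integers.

Bit 0: prefix='0' (no match yet)
Bit 1: prefix='00' -> emit 'l', reset
Bit 2: prefix='0' (no match yet)
Bit 3: prefix='00' -> emit 'l', reset
Bit 4: prefix='0' (no match yet)
Bit 5: prefix='01' -> emit 'd', reset
Bit 6: prefix='1' -> emit 'k', reset
Bit 7: prefix='1' -> emit 'k', reset

Answer: 0 2 4 6 7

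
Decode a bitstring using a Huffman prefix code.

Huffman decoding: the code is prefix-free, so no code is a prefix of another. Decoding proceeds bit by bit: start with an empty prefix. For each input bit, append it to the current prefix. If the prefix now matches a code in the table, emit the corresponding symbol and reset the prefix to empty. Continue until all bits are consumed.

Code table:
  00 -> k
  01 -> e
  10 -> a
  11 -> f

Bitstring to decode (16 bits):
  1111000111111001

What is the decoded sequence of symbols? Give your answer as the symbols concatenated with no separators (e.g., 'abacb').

Bit 0: prefix='1' (no match yet)
Bit 1: prefix='11' -> emit 'f', reset
Bit 2: prefix='1' (no match yet)
Bit 3: prefix='11' -> emit 'f', reset
Bit 4: prefix='0' (no match yet)
Bit 5: prefix='00' -> emit 'k', reset
Bit 6: prefix='0' (no match yet)
Bit 7: prefix='01' -> emit 'e', reset
Bit 8: prefix='1' (no match yet)
Bit 9: prefix='11' -> emit 'f', reset
Bit 10: prefix='1' (no match yet)
Bit 11: prefix='11' -> emit 'f', reset
Bit 12: prefix='1' (no match yet)
Bit 13: prefix='10' -> emit 'a', reset
Bit 14: prefix='0' (no match yet)
Bit 15: prefix='01' -> emit 'e', reset

Answer: ffkeffae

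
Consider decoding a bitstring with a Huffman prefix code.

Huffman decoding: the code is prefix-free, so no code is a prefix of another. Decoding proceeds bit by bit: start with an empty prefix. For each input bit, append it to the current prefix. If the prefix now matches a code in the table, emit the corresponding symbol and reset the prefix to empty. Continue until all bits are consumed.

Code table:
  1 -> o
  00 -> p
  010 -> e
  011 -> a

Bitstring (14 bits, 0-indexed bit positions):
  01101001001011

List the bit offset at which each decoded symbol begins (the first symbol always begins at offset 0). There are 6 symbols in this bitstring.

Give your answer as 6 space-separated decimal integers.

Bit 0: prefix='0' (no match yet)
Bit 1: prefix='01' (no match yet)
Bit 2: prefix='011' -> emit 'a', reset
Bit 3: prefix='0' (no match yet)
Bit 4: prefix='01' (no match yet)
Bit 5: prefix='010' -> emit 'e', reset
Bit 6: prefix='0' (no match yet)
Bit 7: prefix='01' (no match yet)
Bit 8: prefix='010' -> emit 'e', reset
Bit 9: prefix='0' (no match yet)
Bit 10: prefix='01' (no match yet)
Bit 11: prefix='010' -> emit 'e', reset
Bit 12: prefix='1' -> emit 'o', reset
Bit 13: prefix='1' -> emit 'o', reset

Answer: 0 3 6 9 12 13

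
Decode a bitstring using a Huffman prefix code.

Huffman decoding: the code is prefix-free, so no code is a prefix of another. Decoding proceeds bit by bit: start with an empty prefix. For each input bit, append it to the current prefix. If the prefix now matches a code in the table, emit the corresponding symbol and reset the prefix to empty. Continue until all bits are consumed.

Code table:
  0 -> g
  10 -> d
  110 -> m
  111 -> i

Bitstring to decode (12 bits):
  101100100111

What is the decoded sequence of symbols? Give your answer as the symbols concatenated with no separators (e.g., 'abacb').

Answer: dmgdgi

Derivation:
Bit 0: prefix='1' (no match yet)
Bit 1: prefix='10' -> emit 'd', reset
Bit 2: prefix='1' (no match yet)
Bit 3: prefix='11' (no match yet)
Bit 4: prefix='110' -> emit 'm', reset
Bit 5: prefix='0' -> emit 'g', reset
Bit 6: prefix='1' (no match yet)
Bit 7: prefix='10' -> emit 'd', reset
Bit 8: prefix='0' -> emit 'g', reset
Bit 9: prefix='1' (no match yet)
Bit 10: prefix='11' (no match yet)
Bit 11: prefix='111' -> emit 'i', reset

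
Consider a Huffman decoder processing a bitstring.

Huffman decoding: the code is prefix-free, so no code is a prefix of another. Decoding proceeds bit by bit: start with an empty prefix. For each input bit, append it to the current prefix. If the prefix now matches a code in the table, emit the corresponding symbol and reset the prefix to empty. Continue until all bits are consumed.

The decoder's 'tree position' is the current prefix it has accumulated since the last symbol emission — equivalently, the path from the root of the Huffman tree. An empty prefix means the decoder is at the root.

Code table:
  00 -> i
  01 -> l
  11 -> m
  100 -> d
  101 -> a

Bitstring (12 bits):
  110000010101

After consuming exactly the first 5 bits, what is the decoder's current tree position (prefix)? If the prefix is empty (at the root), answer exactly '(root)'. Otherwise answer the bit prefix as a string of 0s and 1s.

Answer: 0

Derivation:
Bit 0: prefix='1' (no match yet)
Bit 1: prefix='11' -> emit 'm', reset
Bit 2: prefix='0' (no match yet)
Bit 3: prefix='00' -> emit 'i', reset
Bit 4: prefix='0' (no match yet)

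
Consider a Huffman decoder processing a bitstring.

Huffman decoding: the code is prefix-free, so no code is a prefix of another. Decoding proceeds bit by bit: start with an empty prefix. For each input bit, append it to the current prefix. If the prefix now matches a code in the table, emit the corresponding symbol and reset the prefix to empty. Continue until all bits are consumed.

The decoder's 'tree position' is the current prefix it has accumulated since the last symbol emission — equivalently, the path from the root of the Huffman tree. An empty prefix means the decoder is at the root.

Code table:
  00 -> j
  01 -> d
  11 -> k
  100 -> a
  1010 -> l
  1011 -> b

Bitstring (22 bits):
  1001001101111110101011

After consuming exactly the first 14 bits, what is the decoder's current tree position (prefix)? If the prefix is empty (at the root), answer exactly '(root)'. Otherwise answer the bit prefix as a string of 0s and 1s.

Bit 0: prefix='1' (no match yet)
Bit 1: prefix='10' (no match yet)
Bit 2: prefix='100' -> emit 'a', reset
Bit 3: prefix='1' (no match yet)
Bit 4: prefix='10' (no match yet)
Bit 5: prefix='100' -> emit 'a', reset
Bit 6: prefix='1' (no match yet)
Bit 7: prefix='11' -> emit 'k', reset
Bit 8: prefix='0' (no match yet)
Bit 9: prefix='01' -> emit 'd', reset
Bit 10: prefix='1' (no match yet)
Bit 11: prefix='11' -> emit 'k', reset
Bit 12: prefix='1' (no match yet)
Bit 13: prefix='11' -> emit 'k', reset

Answer: (root)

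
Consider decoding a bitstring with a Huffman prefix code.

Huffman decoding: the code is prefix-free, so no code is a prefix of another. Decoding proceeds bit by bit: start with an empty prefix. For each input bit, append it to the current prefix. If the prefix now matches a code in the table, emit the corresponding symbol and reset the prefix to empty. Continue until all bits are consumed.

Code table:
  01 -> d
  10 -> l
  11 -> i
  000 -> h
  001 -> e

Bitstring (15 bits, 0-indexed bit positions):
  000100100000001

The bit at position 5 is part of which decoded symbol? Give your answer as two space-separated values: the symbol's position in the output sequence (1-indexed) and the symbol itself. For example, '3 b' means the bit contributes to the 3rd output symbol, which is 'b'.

Bit 0: prefix='0' (no match yet)
Bit 1: prefix='00' (no match yet)
Bit 2: prefix='000' -> emit 'h', reset
Bit 3: prefix='1' (no match yet)
Bit 4: prefix='10' -> emit 'l', reset
Bit 5: prefix='0' (no match yet)
Bit 6: prefix='01' -> emit 'd', reset
Bit 7: prefix='0' (no match yet)
Bit 8: prefix='00' (no match yet)
Bit 9: prefix='000' -> emit 'h', reset

Answer: 3 d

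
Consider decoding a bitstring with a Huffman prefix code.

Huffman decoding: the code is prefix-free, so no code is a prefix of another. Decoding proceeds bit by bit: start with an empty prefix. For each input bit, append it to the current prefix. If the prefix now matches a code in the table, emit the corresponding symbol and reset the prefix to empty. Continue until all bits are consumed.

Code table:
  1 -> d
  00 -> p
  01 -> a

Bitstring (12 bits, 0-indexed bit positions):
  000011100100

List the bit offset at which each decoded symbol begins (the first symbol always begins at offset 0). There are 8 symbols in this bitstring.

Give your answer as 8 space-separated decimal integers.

Bit 0: prefix='0' (no match yet)
Bit 1: prefix='00' -> emit 'p', reset
Bit 2: prefix='0' (no match yet)
Bit 3: prefix='00' -> emit 'p', reset
Bit 4: prefix='1' -> emit 'd', reset
Bit 5: prefix='1' -> emit 'd', reset
Bit 6: prefix='1' -> emit 'd', reset
Bit 7: prefix='0' (no match yet)
Bit 8: prefix='00' -> emit 'p', reset
Bit 9: prefix='1' -> emit 'd', reset
Bit 10: prefix='0' (no match yet)
Bit 11: prefix='00' -> emit 'p', reset

Answer: 0 2 4 5 6 7 9 10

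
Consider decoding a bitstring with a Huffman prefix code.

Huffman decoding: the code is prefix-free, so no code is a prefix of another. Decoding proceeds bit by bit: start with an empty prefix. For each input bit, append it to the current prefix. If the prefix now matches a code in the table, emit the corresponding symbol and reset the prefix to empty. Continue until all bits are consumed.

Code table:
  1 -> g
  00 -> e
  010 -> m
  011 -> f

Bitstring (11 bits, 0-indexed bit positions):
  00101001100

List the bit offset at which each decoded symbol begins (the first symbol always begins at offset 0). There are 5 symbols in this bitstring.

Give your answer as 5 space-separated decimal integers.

Answer: 0 2 3 6 9

Derivation:
Bit 0: prefix='0' (no match yet)
Bit 1: prefix='00' -> emit 'e', reset
Bit 2: prefix='1' -> emit 'g', reset
Bit 3: prefix='0' (no match yet)
Bit 4: prefix='01' (no match yet)
Bit 5: prefix='010' -> emit 'm', reset
Bit 6: prefix='0' (no match yet)
Bit 7: prefix='01' (no match yet)
Bit 8: prefix='011' -> emit 'f', reset
Bit 9: prefix='0' (no match yet)
Bit 10: prefix='00' -> emit 'e', reset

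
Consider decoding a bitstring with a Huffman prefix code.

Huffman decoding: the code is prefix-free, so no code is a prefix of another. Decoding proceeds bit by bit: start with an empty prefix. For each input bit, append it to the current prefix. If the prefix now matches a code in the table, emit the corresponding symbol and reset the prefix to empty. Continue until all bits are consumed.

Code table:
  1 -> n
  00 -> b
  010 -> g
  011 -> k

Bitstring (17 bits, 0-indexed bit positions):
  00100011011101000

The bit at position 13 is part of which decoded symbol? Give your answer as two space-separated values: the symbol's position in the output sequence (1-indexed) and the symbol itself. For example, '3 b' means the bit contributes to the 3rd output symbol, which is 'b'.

Bit 0: prefix='0' (no match yet)
Bit 1: prefix='00' -> emit 'b', reset
Bit 2: prefix='1' -> emit 'n', reset
Bit 3: prefix='0' (no match yet)
Bit 4: prefix='00' -> emit 'b', reset
Bit 5: prefix='0' (no match yet)
Bit 6: prefix='01' (no match yet)
Bit 7: prefix='011' -> emit 'k', reset
Bit 8: prefix='0' (no match yet)
Bit 9: prefix='01' (no match yet)
Bit 10: prefix='011' -> emit 'k', reset
Bit 11: prefix='1' -> emit 'n', reset
Bit 12: prefix='0' (no match yet)
Bit 13: prefix='01' (no match yet)
Bit 14: prefix='010' -> emit 'g', reset
Bit 15: prefix='0' (no match yet)
Bit 16: prefix='00' -> emit 'b', reset

Answer: 7 g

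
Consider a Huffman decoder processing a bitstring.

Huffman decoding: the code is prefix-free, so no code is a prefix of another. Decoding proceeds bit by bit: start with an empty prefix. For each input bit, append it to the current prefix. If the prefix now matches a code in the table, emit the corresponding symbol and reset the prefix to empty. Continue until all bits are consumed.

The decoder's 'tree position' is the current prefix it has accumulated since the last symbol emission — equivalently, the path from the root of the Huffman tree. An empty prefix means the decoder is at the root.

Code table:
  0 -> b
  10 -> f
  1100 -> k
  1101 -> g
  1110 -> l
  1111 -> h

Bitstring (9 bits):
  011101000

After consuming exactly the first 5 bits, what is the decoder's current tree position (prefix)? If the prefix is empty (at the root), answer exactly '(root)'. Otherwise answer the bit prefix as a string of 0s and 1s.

Bit 0: prefix='0' -> emit 'b', reset
Bit 1: prefix='1' (no match yet)
Bit 2: prefix='11' (no match yet)
Bit 3: prefix='111' (no match yet)
Bit 4: prefix='1110' -> emit 'l', reset

Answer: (root)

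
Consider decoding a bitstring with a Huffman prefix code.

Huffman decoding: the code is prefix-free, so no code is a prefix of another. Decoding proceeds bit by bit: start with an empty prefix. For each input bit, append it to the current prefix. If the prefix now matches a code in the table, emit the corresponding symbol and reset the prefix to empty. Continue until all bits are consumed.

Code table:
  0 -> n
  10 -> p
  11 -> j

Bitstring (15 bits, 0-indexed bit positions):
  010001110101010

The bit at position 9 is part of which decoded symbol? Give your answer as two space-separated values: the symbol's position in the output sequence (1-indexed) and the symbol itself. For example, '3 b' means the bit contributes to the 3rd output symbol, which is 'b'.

Bit 0: prefix='0' -> emit 'n', reset
Bit 1: prefix='1' (no match yet)
Bit 2: prefix='10' -> emit 'p', reset
Bit 3: prefix='0' -> emit 'n', reset
Bit 4: prefix='0' -> emit 'n', reset
Bit 5: prefix='1' (no match yet)
Bit 6: prefix='11' -> emit 'j', reset
Bit 7: prefix='1' (no match yet)
Bit 8: prefix='10' -> emit 'p', reset
Bit 9: prefix='1' (no match yet)
Bit 10: prefix='10' -> emit 'p', reset
Bit 11: prefix='1' (no match yet)
Bit 12: prefix='10' -> emit 'p', reset
Bit 13: prefix='1' (no match yet)

Answer: 7 p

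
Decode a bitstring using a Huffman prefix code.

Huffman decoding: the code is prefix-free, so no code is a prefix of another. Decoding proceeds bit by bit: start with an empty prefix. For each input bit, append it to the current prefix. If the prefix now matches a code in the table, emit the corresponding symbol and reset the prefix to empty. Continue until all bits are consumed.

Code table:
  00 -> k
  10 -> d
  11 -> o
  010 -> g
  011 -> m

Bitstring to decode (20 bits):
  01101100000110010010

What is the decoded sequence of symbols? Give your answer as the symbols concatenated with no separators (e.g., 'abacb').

Bit 0: prefix='0' (no match yet)
Bit 1: prefix='01' (no match yet)
Bit 2: prefix='011' -> emit 'm', reset
Bit 3: prefix='0' (no match yet)
Bit 4: prefix='01' (no match yet)
Bit 5: prefix='011' -> emit 'm', reset
Bit 6: prefix='0' (no match yet)
Bit 7: prefix='00' -> emit 'k', reset
Bit 8: prefix='0' (no match yet)
Bit 9: prefix='00' -> emit 'k', reset
Bit 10: prefix='0' (no match yet)
Bit 11: prefix='01' (no match yet)
Bit 12: prefix='011' -> emit 'm', reset
Bit 13: prefix='0' (no match yet)
Bit 14: prefix='00' -> emit 'k', reset
Bit 15: prefix='1' (no match yet)
Bit 16: prefix='10' -> emit 'd', reset
Bit 17: prefix='0' (no match yet)
Bit 18: prefix='01' (no match yet)
Bit 19: prefix='010' -> emit 'g', reset

Answer: mmkkmkdg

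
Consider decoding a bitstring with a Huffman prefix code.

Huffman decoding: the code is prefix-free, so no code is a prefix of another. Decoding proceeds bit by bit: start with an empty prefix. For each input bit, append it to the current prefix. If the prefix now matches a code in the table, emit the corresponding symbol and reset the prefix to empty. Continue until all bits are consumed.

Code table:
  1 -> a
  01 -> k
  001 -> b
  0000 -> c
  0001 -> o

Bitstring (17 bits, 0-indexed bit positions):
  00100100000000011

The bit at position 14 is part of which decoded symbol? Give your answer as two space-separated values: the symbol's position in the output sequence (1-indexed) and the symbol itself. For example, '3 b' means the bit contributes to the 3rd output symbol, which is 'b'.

Answer: 5 k

Derivation:
Bit 0: prefix='0' (no match yet)
Bit 1: prefix='00' (no match yet)
Bit 2: prefix='001' -> emit 'b', reset
Bit 3: prefix='0' (no match yet)
Bit 4: prefix='00' (no match yet)
Bit 5: prefix='001' -> emit 'b', reset
Bit 6: prefix='0' (no match yet)
Bit 7: prefix='00' (no match yet)
Bit 8: prefix='000' (no match yet)
Bit 9: prefix='0000' -> emit 'c', reset
Bit 10: prefix='0' (no match yet)
Bit 11: prefix='00' (no match yet)
Bit 12: prefix='000' (no match yet)
Bit 13: prefix='0000' -> emit 'c', reset
Bit 14: prefix='0' (no match yet)
Bit 15: prefix='01' -> emit 'k', reset
Bit 16: prefix='1' -> emit 'a', reset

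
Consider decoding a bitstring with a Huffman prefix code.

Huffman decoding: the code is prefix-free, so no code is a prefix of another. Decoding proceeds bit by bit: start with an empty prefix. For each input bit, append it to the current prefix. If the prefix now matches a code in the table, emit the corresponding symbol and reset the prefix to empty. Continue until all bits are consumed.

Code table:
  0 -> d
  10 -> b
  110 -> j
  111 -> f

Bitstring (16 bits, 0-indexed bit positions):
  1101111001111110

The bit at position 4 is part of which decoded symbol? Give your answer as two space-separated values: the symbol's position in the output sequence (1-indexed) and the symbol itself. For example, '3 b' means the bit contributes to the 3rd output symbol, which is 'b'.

Answer: 2 f

Derivation:
Bit 0: prefix='1' (no match yet)
Bit 1: prefix='11' (no match yet)
Bit 2: prefix='110' -> emit 'j', reset
Bit 3: prefix='1' (no match yet)
Bit 4: prefix='11' (no match yet)
Bit 5: prefix='111' -> emit 'f', reset
Bit 6: prefix='1' (no match yet)
Bit 7: prefix='10' -> emit 'b', reset
Bit 8: prefix='0' -> emit 'd', reset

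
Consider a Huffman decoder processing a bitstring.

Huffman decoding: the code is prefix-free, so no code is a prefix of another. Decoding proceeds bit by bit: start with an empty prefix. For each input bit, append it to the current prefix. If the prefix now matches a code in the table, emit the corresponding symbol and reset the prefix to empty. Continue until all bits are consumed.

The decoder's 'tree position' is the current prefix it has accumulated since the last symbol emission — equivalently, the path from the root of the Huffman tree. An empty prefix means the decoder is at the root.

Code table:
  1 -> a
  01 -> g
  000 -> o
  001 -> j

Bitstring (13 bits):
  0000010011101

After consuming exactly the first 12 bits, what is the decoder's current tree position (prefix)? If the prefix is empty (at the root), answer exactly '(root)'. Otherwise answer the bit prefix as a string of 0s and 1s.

Answer: 0

Derivation:
Bit 0: prefix='0' (no match yet)
Bit 1: prefix='00' (no match yet)
Bit 2: prefix='000' -> emit 'o', reset
Bit 3: prefix='0' (no match yet)
Bit 4: prefix='00' (no match yet)
Bit 5: prefix='001' -> emit 'j', reset
Bit 6: prefix='0' (no match yet)
Bit 7: prefix='00' (no match yet)
Bit 8: prefix='001' -> emit 'j', reset
Bit 9: prefix='1' -> emit 'a', reset
Bit 10: prefix='1' -> emit 'a', reset
Bit 11: prefix='0' (no match yet)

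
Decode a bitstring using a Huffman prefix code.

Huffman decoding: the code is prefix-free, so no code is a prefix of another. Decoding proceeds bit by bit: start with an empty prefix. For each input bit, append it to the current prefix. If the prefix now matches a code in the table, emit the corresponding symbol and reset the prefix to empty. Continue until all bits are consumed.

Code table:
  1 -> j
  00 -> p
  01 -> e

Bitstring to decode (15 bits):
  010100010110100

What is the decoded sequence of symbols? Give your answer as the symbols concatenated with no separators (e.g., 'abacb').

Answer: eepeejep

Derivation:
Bit 0: prefix='0' (no match yet)
Bit 1: prefix='01' -> emit 'e', reset
Bit 2: prefix='0' (no match yet)
Bit 3: prefix='01' -> emit 'e', reset
Bit 4: prefix='0' (no match yet)
Bit 5: prefix='00' -> emit 'p', reset
Bit 6: prefix='0' (no match yet)
Bit 7: prefix='01' -> emit 'e', reset
Bit 8: prefix='0' (no match yet)
Bit 9: prefix='01' -> emit 'e', reset
Bit 10: prefix='1' -> emit 'j', reset
Bit 11: prefix='0' (no match yet)
Bit 12: prefix='01' -> emit 'e', reset
Bit 13: prefix='0' (no match yet)
Bit 14: prefix='00' -> emit 'p', reset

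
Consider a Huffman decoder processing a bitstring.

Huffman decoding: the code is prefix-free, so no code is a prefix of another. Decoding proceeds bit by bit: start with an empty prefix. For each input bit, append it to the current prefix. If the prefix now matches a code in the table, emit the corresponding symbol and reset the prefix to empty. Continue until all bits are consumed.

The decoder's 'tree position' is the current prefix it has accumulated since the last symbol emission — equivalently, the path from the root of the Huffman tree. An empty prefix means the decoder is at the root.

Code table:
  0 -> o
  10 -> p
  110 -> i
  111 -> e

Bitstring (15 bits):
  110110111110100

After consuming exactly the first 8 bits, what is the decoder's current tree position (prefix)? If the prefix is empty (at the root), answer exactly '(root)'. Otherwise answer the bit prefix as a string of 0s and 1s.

Bit 0: prefix='1' (no match yet)
Bit 1: prefix='11' (no match yet)
Bit 2: prefix='110' -> emit 'i', reset
Bit 3: prefix='1' (no match yet)
Bit 4: prefix='11' (no match yet)
Bit 5: prefix='110' -> emit 'i', reset
Bit 6: prefix='1' (no match yet)
Bit 7: prefix='11' (no match yet)

Answer: 11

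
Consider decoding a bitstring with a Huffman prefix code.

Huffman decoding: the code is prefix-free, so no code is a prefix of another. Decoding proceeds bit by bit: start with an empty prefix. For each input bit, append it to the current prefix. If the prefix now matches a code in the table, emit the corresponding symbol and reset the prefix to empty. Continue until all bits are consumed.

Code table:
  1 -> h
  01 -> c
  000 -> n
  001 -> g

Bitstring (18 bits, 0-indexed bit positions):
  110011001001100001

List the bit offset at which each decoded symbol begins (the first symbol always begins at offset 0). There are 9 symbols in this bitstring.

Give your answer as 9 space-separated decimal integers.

Bit 0: prefix='1' -> emit 'h', reset
Bit 1: prefix='1' -> emit 'h', reset
Bit 2: prefix='0' (no match yet)
Bit 3: prefix='00' (no match yet)
Bit 4: prefix='001' -> emit 'g', reset
Bit 5: prefix='1' -> emit 'h', reset
Bit 6: prefix='0' (no match yet)
Bit 7: prefix='00' (no match yet)
Bit 8: prefix='001' -> emit 'g', reset
Bit 9: prefix='0' (no match yet)
Bit 10: prefix='00' (no match yet)
Bit 11: prefix='001' -> emit 'g', reset
Bit 12: prefix='1' -> emit 'h', reset
Bit 13: prefix='0' (no match yet)
Bit 14: prefix='00' (no match yet)
Bit 15: prefix='000' -> emit 'n', reset
Bit 16: prefix='0' (no match yet)
Bit 17: prefix='01' -> emit 'c', reset

Answer: 0 1 2 5 6 9 12 13 16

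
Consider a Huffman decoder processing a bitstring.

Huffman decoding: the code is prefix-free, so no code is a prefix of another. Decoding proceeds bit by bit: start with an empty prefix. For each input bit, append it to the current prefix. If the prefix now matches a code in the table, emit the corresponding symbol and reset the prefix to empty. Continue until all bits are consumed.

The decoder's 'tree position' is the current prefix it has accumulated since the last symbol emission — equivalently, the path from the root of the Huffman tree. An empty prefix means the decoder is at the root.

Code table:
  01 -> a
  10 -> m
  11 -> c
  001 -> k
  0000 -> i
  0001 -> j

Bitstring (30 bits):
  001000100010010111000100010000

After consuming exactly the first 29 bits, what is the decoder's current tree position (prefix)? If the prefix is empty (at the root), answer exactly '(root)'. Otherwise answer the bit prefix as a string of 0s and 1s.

Answer: 000

Derivation:
Bit 0: prefix='0' (no match yet)
Bit 1: prefix='00' (no match yet)
Bit 2: prefix='001' -> emit 'k', reset
Bit 3: prefix='0' (no match yet)
Bit 4: prefix='00' (no match yet)
Bit 5: prefix='000' (no match yet)
Bit 6: prefix='0001' -> emit 'j', reset
Bit 7: prefix='0' (no match yet)
Bit 8: prefix='00' (no match yet)
Bit 9: prefix='000' (no match yet)
Bit 10: prefix='0001' -> emit 'j', reset
Bit 11: prefix='0' (no match yet)
Bit 12: prefix='00' (no match yet)
Bit 13: prefix='001' -> emit 'k', reset
Bit 14: prefix='0' (no match yet)
Bit 15: prefix='01' -> emit 'a', reset
Bit 16: prefix='1' (no match yet)
Bit 17: prefix='11' -> emit 'c', reset
Bit 18: prefix='0' (no match yet)
Bit 19: prefix='00' (no match yet)
Bit 20: prefix='000' (no match yet)
Bit 21: prefix='0001' -> emit 'j', reset
Bit 22: prefix='0' (no match yet)
Bit 23: prefix='00' (no match yet)
Bit 24: prefix='000' (no match yet)
Bit 25: prefix='0001' -> emit 'j', reset
Bit 26: prefix='0' (no match yet)
Bit 27: prefix='00' (no match yet)
Bit 28: prefix='000' (no match yet)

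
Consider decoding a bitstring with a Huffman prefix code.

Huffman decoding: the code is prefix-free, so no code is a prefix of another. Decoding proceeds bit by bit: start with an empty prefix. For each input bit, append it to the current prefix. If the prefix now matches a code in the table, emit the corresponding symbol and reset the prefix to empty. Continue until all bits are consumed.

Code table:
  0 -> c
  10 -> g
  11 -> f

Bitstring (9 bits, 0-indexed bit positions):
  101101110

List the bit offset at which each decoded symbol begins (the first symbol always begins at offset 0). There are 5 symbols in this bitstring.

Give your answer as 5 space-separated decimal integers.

Answer: 0 2 4 5 7

Derivation:
Bit 0: prefix='1' (no match yet)
Bit 1: prefix='10' -> emit 'g', reset
Bit 2: prefix='1' (no match yet)
Bit 3: prefix='11' -> emit 'f', reset
Bit 4: prefix='0' -> emit 'c', reset
Bit 5: prefix='1' (no match yet)
Bit 6: prefix='11' -> emit 'f', reset
Bit 7: prefix='1' (no match yet)
Bit 8: prefix='10' -> emit 'g', reset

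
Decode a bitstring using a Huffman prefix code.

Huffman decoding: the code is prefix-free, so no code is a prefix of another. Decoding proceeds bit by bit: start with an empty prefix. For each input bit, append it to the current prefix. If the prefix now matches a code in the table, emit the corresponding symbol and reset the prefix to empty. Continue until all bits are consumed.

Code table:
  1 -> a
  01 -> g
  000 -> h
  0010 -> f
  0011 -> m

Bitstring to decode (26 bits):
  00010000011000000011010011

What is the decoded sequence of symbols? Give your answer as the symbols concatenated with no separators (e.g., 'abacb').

Bit 0: prefix='0' (no match yet)
Bit 1: prefix='00' (no match yet)
Bit 2: prefix='000' -> emit 'h', reset
Bit 3: prefix='1' -> emit 'a', reset
Bit 4: prefix='0' (no match yet)
Bit 5: prefix='00' (no match yet)
Bit 6: prefix='000' -> emit 'h', reset
Bit 7: prefix='0' (no match yet)
Bit 8: prefix='00' (no match yet)
Bit 9: prefix='001' (no match yet)
Bit 10: prefix='0011' -> emit 'm', reset
Bit 11: prefix='0' (no match yet)
Bit 12: prefix='00' (no match yet)
Bit 13: prefix='000' -> emit 'h', reset
Bit 14: prefix='0' (no match yet)
Bit 15: prefix='00' (no match yet)
Bit 16: prefix='000' -> emit 'h', reset
Bit 17: prefix='0' (no match yet)
Bit 18: prefix='01' -> emit 'g', reset
Bit 19: prefix='1' -> emit 'a', reset
Bit 20: prefix='0' (no match yet)
Bit 21: prefix='01' -> emit 'g', reset
Bit 22: prefix='0' (no match yet)
Bit 23: prefix='00' (no match yet)
Bit 24: prefix='001' (no match yet)
Bit 25: prefix='0011' -> emit 'm', reset

Answer: hahmhhgagm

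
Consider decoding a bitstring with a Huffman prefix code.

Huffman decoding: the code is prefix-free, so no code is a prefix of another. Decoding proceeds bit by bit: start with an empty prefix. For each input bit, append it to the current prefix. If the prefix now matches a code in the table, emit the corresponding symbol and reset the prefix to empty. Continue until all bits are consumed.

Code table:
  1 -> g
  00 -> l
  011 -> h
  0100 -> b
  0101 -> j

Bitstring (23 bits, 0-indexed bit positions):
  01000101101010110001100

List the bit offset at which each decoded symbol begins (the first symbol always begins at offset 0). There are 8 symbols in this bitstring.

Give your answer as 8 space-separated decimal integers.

Bit 0: prefix='0' (no match yet)
Bit 1: prefix='01' (no match yet)
Bit 2: prefix='010' (no match yet)
Bit 3: prefix='0100' -> emit 'b', reset
Bit 4: prefix='0' (no match yet)
Bit 5: prefix='01' (no match yet)
Bit 6: prefix='010' (no match yet)
Bit 7: prefix='0101' -> emit 'j', reset
Bit 8: prefix='1' -> emit 'g', reset
Bit 9: prefix='0' (no match yet)
Bit 10: prefix='01' (no match yet)
Bit 11: prefix='010' (no match yet)
Bit 12: prefix='0101' -> emit 'j', reset
Bit 13: prefix='0' (no match yet)
Bit 14: prefix='01' (no match yet)
Bit 15: prefix='011' -> emit 'h', reset
Bit 16: prefix='0' (no match yet)
Bit 17: prefix='00' -> emit 'l', reset
Bit 18: prefix='0' (no match yet)
Bit 19: prefix='01' (no match yet)
Bit 20: prefix='011' -> emit 'h', reset
Bit 21: prefix='0' (no match yet)
Bit 22: prefix='00' -> emit 'l', reset

Answer: 0 4 8 9 13 16 18 21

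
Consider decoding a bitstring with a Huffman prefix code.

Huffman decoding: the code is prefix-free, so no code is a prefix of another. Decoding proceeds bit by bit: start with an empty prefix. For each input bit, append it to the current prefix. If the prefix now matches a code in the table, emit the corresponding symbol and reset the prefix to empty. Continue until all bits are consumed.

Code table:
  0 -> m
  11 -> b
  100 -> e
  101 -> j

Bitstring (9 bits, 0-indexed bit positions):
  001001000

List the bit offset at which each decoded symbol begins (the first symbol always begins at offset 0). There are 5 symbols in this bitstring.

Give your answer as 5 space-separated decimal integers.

Answer: 0 1 2 5 8

Derivation:
Bit 0: prefix='0' -> emit 'm', reset
Bit 1: prefix='0' -> emit 'm', reset
Bit 2: prefix='1' (no match yet)
Bit 3: prefix='10' (no match yet)
Bit 4: prefix='100' -> emit 'e', reset
Bit 5: prefix='1' (no match yet)
Bit 6: prefix='10' (no match yet)
Bit 7: prefix='100' -> emit 'e', reset
Bit 8: prefix='0' -> emit 'm', reset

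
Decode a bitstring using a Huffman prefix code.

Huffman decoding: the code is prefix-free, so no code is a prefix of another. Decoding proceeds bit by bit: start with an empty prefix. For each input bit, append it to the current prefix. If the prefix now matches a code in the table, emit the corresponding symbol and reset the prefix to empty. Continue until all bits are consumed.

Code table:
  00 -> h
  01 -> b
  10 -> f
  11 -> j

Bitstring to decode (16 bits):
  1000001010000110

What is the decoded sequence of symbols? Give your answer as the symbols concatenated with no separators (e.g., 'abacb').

Answer: fhhffhbf

Derivation:
Bit 0: prefix='1' (no match yet)
Bit 1: prefix='10' -> emit 'f', reset
Bit 2: prefix='0' (no match yet)
Bit 3: prefix='00' -> emit 'h', reset
Bit 4: prefix='0' (no match yet)
Bit 5: prefix='00' -> emit 'h', reset
Bit 6: prefix='1' (no match yet)
Bit 7: prefix='10' -> emit 'f', reset
Bit 8: prefix='1' (no match yet)
Bit 9: prefix='10' -> emit 'f', reset
Bit 10: prefix='0' (no match yet)
Bit 11: prefix='00' -> emit 'h', reset
Bit 12: prefix='0' (no match yet)
Bit 13: prefix='01' -> emit 'b', reset
Bit 14: prefix='1' (no match yet)
Bit 15: prefix='10' -> emit 'f', reset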